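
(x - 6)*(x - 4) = x^2 - 10*x + 24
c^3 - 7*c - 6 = (c - 3)*(c + 1)*(c + 2)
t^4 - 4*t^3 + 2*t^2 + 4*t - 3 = (t - 3)*(t - 1)^2*(t + 1)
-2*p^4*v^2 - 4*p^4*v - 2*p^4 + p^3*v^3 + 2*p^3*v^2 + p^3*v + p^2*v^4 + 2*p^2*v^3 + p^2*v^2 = (-p + v)*(2*p + v)*(p*v + p)^2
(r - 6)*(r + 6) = r^2 - 36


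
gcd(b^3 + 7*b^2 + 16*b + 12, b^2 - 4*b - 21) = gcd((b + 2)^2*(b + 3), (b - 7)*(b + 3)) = b + 3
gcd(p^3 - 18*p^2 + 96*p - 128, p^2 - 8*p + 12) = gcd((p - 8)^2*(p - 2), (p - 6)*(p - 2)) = p - 2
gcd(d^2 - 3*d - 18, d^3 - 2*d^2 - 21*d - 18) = d^2 - 3*d - 18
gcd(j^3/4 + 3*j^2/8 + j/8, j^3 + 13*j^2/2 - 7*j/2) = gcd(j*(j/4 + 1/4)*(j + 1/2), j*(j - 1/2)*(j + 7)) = j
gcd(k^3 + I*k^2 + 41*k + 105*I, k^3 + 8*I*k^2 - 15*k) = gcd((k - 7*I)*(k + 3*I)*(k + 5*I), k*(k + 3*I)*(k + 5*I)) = k^2 + 8*I*k - 15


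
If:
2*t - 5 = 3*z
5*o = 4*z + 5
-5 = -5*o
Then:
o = 1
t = 5/2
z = 0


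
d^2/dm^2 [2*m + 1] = 0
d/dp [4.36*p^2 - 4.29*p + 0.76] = 8.72*p - 4.29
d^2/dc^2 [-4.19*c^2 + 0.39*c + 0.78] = -8.38000000000000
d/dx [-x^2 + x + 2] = 1 - 2*x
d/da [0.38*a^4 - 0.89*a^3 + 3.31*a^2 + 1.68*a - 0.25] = 1.52*a^3 - 2.67*a^2 + 6.62*a + 1.68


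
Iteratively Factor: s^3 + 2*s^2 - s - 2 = (s + 1)*(s^2 + s - 2) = (s + 1)*(s + 2)*(s - 1)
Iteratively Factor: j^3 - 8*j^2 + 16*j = (j - 4)*(j^2 - 4*j) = j*(j - 4)*(j - 4)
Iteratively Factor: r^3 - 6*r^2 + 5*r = (r)*(r^2 - 6*r + 5) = r*(r - 5)*(r - 1)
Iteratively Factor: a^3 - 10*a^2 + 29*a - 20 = (a - 1)*(a^2 - 9*a + 20) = (a - 4)*(a - 1)*(a - 5)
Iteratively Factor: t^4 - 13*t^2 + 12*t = (t - 1)*(t^3 + t^2 - 12*t) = (t - 1)*(t + 4)*(t^2 - 3*t) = t*(t - 1)*(t + 4)*(t - 3)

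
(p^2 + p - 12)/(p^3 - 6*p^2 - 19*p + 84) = 1/(p - 7)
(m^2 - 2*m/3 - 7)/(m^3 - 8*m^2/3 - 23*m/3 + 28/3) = (m - 3)/(m^2 - 5*m + 4)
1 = 1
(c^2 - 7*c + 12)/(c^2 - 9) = (c - 4)/(c + 3)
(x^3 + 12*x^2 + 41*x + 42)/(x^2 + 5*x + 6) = x + 7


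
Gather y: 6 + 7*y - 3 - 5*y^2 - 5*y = -5*y^2 + 2*y + 3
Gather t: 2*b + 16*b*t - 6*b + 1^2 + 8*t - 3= -4*b + t*(16*b + 8) - 2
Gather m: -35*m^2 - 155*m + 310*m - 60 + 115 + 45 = -35*m^2 + 155*m + 100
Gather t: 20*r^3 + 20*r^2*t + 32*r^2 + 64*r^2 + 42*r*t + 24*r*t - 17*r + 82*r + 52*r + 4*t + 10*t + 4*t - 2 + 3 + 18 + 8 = 20*r^3 + 96*r^2 + 117*r + t*(20*r^2 + 66*r + 18) + 27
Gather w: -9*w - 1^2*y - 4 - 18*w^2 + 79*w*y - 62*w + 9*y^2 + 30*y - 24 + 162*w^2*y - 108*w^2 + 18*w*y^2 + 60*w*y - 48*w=w^2*(162*y - 126) + w*(18*y^2 + 139*y - 119) + 9*y^2 + 29*y - 28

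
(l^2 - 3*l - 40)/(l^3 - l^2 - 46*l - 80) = 1/(l + 2)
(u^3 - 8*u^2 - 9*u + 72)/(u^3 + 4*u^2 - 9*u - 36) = (u - 8)/(u + 4)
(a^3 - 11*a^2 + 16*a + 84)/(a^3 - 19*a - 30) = (a^2 - 13*a + 42)/(a^2 - 2*a - 15)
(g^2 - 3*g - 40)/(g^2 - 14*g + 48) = (g + 5)/(g - 6)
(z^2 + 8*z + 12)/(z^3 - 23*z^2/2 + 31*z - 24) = 2*(z^2 + 8*z + 12)/(2*z^3 - 23*z^2 + 62*z - 48)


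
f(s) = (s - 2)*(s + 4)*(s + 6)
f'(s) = (s - 2)*(s + 4) + (s - 2)*(s + 6) + (s + 4)*(s + 6)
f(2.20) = 10.17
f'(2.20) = 53.72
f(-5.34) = 6.49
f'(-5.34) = 4.11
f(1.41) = -23.65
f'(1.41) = 32.52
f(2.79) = 47.15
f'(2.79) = 71.99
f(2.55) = 30.80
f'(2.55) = 64.31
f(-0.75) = -46.92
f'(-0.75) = -6.31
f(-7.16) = -33.58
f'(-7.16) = 43.24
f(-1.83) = -34.66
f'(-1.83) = -15.23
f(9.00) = 1365.00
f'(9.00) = 391.00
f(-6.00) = 0.00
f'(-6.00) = 16.00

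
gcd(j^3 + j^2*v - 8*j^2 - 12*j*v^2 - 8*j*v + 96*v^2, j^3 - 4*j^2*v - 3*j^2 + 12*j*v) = 1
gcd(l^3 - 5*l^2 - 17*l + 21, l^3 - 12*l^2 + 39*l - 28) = l^2 - 8*l + 7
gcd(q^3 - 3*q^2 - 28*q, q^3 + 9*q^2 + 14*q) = q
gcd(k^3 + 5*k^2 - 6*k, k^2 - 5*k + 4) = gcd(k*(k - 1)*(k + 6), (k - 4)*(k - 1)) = k - 1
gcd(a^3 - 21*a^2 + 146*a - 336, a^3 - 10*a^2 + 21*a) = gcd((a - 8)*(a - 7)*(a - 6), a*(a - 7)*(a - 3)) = a - 7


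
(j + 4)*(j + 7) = j^2 + 11*j + 28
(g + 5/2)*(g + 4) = g^2 + 13*g/2 + 10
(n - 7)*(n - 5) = n^2 - 12*n + 35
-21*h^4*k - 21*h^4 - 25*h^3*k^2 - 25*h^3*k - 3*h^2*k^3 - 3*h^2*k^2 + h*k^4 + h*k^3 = (-7*h + k)*(h + k)*(3*h + k)*(h*k + h)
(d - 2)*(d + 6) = d^2 + 4*d - 12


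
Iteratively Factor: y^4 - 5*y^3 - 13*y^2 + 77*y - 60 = (y - 3)*(y^3 - 2*y^2 - 19*y + 20) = (y - 5)*(y - 3)*(y^2 + 3*y - 4) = (y - 5)*(y - 3)*(y + 4)*(y - 1)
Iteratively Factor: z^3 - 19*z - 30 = (z - 5)*(z^2 + 5*z + 6) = (z - 5)*(z + 2)*(z + 3)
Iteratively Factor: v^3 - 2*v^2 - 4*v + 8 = (v + 2)*(v^2 - 4*v + 4) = (v - 2)*(v + 2)*(v - 2)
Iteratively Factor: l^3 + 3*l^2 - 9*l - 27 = (l - 3)*(l^2 + 6*l + 9) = (l - 3)*(l + 3)*(l + 3)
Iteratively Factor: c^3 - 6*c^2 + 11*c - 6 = (c - 1)*(c^2 - 5*c + 6) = (c - 2)*(c - 1)*(c - 3)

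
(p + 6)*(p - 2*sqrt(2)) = p^2 - 2*sqrt(2)*p + 6*p - 12*sqrt(2)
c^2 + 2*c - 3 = (c - 1)*(c + 3)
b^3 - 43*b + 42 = (b - 6)*(b - 1)*(b + 7)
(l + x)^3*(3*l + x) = 3*l^4 + 10*l^3*x + 12*l^2*x^2 + 6*l*x^3 + x^4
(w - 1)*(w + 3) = w^2 + 2*w - 3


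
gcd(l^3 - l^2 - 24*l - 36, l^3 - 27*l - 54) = l^2 - 3*l - 18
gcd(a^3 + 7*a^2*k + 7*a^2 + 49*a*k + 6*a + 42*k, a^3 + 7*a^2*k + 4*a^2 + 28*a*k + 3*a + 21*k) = a^2 + 7*a*k + a + 7*k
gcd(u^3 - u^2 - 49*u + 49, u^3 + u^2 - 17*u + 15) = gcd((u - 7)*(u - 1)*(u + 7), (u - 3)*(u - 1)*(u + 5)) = u - 1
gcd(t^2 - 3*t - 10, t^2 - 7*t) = 1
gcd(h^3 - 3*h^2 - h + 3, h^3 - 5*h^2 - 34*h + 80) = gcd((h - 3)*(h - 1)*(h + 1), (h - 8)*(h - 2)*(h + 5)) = 1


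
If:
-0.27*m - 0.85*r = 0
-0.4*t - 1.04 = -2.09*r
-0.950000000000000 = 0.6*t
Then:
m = -0.61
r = 0.19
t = -1.58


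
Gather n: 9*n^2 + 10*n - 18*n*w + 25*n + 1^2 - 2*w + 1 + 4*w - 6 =9*n^2 + n*(35 - 18*w) + 2*w - 4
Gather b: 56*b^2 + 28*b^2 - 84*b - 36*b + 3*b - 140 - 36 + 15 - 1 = 84*b^2 - 117*b - 162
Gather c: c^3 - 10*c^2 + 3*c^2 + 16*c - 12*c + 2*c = c^3 - 7*c^2 + 6*c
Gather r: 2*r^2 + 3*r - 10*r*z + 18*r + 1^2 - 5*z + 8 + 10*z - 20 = 2*r^2 + r*(21 - 10*z) + 5*z - 11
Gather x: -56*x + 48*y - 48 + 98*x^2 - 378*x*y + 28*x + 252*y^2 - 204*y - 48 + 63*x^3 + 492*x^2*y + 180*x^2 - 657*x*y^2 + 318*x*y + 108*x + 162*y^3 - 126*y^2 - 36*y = 63*x^3 + x^2*(492*y + 278) + x*(-657*y^2 - 60*y + 80) + 162*y^3 + 126*y^2 - 192*y - 96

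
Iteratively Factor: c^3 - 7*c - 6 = (c + 1)*(c^2 - c - 6) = (c + 1)*(c + 2)*(c - 3)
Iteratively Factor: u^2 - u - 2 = (u + 1)*(u - 2)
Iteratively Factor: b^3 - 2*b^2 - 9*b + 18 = (b + 3)*(b^2 - 5*b + 6) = (b - 3)*(b + 3)*(b - 2)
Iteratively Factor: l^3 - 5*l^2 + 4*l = (l - 1)*(l^2 - 4*l) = (l - 4)*(l - 1)*(l)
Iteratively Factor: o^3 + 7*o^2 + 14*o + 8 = (o + 1)*(o^2 + 6*o + 8) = (o + 1)*(o + 4)*(o + 2)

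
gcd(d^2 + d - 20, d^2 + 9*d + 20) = d + 5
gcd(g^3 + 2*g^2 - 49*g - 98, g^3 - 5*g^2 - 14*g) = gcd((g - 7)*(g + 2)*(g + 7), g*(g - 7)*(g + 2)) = g^2 - 5*g - 14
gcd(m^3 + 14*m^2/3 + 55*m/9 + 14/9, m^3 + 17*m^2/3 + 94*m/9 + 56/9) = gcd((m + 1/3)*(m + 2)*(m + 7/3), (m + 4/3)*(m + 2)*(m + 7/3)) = m^2 + 13*m/3 + 14/3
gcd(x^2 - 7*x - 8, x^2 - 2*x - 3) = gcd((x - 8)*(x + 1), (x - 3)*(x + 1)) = x + 1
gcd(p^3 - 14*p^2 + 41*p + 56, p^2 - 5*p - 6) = p + 1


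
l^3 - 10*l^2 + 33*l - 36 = (l - 4)*(l - 3)^2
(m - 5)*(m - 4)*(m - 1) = m^3 - 10*m^2 + 29*m - 20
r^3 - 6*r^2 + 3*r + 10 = (r - 5)*(r - 2)*(r + 1)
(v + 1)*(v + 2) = v^2 + 3*v + 2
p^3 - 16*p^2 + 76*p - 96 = (p - 8)*(p - 6)*(p - 2)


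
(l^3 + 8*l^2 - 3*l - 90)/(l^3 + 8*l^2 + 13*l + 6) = (l^2 + 2*l - 15)/(l^2 + 2*l + 1)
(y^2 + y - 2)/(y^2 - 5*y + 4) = (y + 2)/(y - 4)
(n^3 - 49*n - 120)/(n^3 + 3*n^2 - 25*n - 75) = (n - 8)/(n - 5)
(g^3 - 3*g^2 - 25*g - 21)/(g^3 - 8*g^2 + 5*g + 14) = (g + 3)/(g - 2)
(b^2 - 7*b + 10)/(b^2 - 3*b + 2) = (b - 5)/(b - 1)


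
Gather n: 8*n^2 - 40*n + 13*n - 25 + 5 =8*n^2 - 27*n - 20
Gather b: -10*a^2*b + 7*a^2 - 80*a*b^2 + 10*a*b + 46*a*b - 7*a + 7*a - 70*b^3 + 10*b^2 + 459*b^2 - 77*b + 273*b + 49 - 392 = 7*a^2 - 70*b^3 + b^2*(469 - 80*a) + b*(-10*a^2 + 56*a + 196) - 343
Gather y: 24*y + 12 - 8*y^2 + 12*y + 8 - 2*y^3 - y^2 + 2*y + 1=-2*y^3 - 9*y^2 + 38*y + 21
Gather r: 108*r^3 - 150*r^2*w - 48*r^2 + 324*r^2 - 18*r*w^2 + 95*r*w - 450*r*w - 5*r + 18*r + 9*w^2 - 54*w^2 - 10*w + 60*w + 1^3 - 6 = 108*r^3 + r^2*(276 - 150*w) + r*(-18*w^2 - 355*w + 13) - 45*w^2 + 50*w - 5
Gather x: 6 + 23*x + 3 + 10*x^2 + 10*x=10*x^2 + 33*x + 9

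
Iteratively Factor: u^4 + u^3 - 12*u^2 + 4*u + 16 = (u + 1)*(u^3 - 12*u + 16) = (u - 2)*(u + 1)*(u^2 + 2*u - 8) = (u - 2)*(u + 1)*(u + 4)*(u - 2)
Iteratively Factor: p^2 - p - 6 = (p - 3)*(p + 2)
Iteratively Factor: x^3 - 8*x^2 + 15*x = (x - 5)*(x^2 - 3*x) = (x - 5)*(x - 3)*(x)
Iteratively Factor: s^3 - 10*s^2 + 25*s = (s - 5)*(s^2 - 5*s) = s*(s - 5)*(s - 5)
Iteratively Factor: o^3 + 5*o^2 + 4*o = (o + 4)*(o^2 + o) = (o + 1)*(o + 4)*(o)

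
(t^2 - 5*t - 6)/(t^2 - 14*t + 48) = (t + 1)/(t - 8)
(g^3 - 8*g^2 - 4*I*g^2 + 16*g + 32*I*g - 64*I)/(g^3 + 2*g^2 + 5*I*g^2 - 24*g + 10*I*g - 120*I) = (g^2 - 4*g*(1 + I) + 16*I)/(g^2 + g*(6 + 5*I) + 30*I)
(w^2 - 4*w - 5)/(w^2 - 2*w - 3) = (w - 5)/(w - 3)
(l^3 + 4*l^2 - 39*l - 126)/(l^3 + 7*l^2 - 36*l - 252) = (l + 3)/(l + 6)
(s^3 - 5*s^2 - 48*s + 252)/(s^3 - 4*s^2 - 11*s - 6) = (s^2 + s - 42)/(s^2 + 2*s + 1)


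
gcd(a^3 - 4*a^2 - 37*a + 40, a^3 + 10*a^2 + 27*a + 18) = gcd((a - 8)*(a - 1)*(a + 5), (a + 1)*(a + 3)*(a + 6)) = 1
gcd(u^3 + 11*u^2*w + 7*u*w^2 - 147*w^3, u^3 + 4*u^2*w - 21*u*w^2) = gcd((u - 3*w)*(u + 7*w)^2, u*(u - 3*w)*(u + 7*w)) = u^2 + 4*u*w - 21*w^2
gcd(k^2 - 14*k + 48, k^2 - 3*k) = 1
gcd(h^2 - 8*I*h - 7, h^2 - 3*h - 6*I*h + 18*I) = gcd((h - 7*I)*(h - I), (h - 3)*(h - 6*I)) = 1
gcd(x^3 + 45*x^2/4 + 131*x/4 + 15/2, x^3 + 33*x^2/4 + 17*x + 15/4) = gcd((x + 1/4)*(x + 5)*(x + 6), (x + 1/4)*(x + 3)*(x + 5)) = x^2 + 21*x/4 + 5/4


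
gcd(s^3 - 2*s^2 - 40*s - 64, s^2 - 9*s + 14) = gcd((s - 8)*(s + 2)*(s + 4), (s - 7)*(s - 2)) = 1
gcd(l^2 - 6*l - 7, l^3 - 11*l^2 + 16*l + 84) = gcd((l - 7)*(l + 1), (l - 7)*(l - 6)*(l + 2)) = l - 7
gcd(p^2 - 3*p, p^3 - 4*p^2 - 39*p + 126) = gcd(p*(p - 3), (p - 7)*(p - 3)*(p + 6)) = p - 3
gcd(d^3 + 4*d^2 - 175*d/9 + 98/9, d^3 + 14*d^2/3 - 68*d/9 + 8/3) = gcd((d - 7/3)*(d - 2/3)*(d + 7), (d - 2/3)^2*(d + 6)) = d - 2/3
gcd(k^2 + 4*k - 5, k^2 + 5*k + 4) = 1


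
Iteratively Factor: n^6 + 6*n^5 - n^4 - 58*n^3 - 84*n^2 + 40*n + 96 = (n - 3)*(n^5 + 9*n^4 + 26*n^3 + 20*n^2 - 24*n - 32) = (n - 3)*(n + 2)*(n^4 + 7*n^3 + 12*n^2 - 4*n - 16) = (n - 3)*(n + 2)^2*(n^3 + 5*n^2 + 2*n - 8) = (n - 3)*(n + 2)^2*(n + 4)*(n^2 + n - 2) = (n - 3)*(n - 1)*(n + 2)^2*(n + 4)*(n + 2)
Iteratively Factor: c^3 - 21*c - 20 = (c - 5)*(c^2 + 5*c + 4) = (c - 5)*(c + 4)*(c + 1)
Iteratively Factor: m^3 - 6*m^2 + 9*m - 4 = (m - 1)*(m^2 - 5*m + 4) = (m - 4)*(m - 1)*(m - 1)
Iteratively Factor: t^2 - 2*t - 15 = (t - 5)*(t + 3)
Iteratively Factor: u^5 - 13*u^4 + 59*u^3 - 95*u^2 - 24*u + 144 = (u - 3)*(u^4 - 10*u^3 + 29*u^2 - 8*u - 48) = (u - 4)*(u - 3)*(u^3 - 6*u^2 + 5*u + 12) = (u - 4)*(u - 3)*(u + 1)*(u^2 - 7*u + 12) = (u - 4)*(u - 3)^2*(u + 1)*(u - 4)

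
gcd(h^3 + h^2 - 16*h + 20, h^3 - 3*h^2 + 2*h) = h - 2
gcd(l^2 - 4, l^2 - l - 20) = 1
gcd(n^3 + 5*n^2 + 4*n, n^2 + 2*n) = n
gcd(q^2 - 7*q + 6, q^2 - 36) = q - 6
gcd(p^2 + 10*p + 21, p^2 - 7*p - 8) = 1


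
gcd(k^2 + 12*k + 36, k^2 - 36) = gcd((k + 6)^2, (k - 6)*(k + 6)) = k + 6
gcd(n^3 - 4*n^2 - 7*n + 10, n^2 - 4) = n + 2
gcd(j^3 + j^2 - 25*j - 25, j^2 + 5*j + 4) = j + 1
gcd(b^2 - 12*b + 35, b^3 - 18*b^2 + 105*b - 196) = b - 7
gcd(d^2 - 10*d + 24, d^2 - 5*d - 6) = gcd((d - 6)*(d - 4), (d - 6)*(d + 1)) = d - 6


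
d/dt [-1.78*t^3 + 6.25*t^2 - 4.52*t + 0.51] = -5.34*t^2 + 12.5*t - 4.52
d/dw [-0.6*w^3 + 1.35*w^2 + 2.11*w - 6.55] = -1.8*w^2 + 2.7*w + 2.11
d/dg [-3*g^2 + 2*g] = 2 - 6*g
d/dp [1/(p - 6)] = -1/(p - 6)^2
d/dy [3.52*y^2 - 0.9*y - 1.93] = 7.04*y - 0.9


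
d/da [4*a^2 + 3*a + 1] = 8*a + 3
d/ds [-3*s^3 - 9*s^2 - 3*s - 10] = -9*s^2 - 18*s - 3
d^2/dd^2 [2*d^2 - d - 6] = 4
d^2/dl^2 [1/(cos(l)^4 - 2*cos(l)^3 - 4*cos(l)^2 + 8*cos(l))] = 2*((1 - cos(2*l))^3 + 3*(1 - cos(2*l))^2/2 - 25*cos(l)/8 - cos(2*l) + 11*cos(3*l)/16 - 9*cos(4*l)/4 - 9*cos(5*l)/16 + 13/4)/((cos(l) - 2)^4*(cos(l) + 2)^3*cos(l)^3)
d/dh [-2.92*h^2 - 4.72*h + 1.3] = -5.84*h - 4.72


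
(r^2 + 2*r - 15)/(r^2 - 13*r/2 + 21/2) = 2*(r + 5)/(2*r - 7)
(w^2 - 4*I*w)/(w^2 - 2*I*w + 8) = w/(w + 2*I)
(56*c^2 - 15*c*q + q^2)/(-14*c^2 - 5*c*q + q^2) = (-8*c + q)/(2*c + q)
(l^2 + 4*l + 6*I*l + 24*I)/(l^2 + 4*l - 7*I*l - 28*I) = (l + 6*I)/(l - 7*I)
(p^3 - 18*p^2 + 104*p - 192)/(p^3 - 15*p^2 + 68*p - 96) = (p - 6)/(p - 3)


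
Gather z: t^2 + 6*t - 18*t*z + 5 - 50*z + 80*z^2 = t^2 + 6*t + 80*z^2 + z*(-18*t - 50) + 5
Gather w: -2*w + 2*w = 0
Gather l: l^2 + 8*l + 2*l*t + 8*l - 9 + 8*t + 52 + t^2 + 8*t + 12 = l^2 + l*(2*t + 16) + t^2 + 16*t + 55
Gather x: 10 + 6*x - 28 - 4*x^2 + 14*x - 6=-4*x^2 + 20*x - 24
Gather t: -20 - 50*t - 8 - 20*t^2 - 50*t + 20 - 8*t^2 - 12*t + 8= -28*t^2 - 112*t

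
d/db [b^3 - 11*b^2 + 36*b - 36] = 3*b^2 - 22*b + 36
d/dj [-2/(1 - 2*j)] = -4/(2*j - 1)^2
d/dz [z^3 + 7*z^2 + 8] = z*(3*z + 14)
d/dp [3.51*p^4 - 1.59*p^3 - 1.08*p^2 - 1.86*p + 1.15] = 14.04*p^3 - 4.77*p^2 - 2.16*p - 1.86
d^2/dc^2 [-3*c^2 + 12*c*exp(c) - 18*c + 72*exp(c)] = 12*c*exp(c) + 96*exp(c) - 6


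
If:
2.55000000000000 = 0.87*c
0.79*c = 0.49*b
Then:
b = 4.73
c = 2.93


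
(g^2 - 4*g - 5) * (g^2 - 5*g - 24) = g^4 - 9*g^3 - 9*g^2 + 121*g + 120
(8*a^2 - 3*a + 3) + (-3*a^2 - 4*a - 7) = 5*a^2 - 7*a - 4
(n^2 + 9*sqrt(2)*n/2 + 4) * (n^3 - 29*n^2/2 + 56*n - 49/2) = n^5 - 29*n^4/2 + 9*sqrt(2)*n^4/2 - 261*sqrt(2)*n^3/4 + 60*n^3 - 165*n^2/2 + 252*sqrt(2)*n^2 - 441*sqrt(2)*n/4 + 224*n - 98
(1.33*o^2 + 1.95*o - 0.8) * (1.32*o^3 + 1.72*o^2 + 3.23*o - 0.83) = 1.7556*o^5 + 4.8616*o^4 + 6.5939*o^3 + 3.8186*o^2 - 4.2025*o + 0.664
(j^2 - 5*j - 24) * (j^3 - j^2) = j^5 - 6*j^4 - 19*j^3 + 24*j^2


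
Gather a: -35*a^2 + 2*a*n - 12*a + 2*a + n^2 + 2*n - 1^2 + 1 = -35*a^2 + a*(2*n - 10) + n^2 + 2*n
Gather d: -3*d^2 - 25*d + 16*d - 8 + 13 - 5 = -3*d^2 - 9*d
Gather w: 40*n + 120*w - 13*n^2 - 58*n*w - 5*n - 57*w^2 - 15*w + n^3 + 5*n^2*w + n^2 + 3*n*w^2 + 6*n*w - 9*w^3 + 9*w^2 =n^3 - 12*n^2 + 35*n - 9*w^3 + w^2*(3*n - 48) + w*(5*n^2 - 52*n + 105)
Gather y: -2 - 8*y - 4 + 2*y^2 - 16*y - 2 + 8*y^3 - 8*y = 8*y^3 + 2*y^2 - 32*y - 8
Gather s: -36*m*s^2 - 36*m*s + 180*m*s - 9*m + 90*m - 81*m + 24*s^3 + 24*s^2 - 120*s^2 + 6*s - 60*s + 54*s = 144*m*s + 24*s^3 + s^2*(-36*m - 96)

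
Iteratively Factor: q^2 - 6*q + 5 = (q - 1)*(q - 5)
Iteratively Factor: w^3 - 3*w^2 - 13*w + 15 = (w - 5)*(w^2 + 2*w - 3) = (w - 5)*(w + 3)*(w - 1)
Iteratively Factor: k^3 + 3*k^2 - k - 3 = (k - 1)*(k^2 + 4*k + 3) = (k - 1)*(k + 3)*(k + 1)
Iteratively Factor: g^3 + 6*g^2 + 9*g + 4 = (g + 4)*(g^2 + 2*g + 1) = (g + 1)*(g + 4)*(g + 1)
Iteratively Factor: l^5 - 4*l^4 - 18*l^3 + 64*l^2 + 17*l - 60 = (l - 5)*(l^4 + l^3 - 13*l^2 - l + 12) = (l - 5)*(l + 4)*(l^3 - 3*l^2 - l + 3) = (l - 5)*(l + 1)*(l + 4)*(l^2 - 4*l + 3) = (l - 5)*(l - 1)*(l + 1)*(l + 4)*(l - 3)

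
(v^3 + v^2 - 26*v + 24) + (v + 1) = v^3 + v^2 - 25*v + 25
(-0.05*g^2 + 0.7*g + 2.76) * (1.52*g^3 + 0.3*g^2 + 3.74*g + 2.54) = -0.076*g^5 + 1.049*g^4 + 4.2182*g^3 + 3.319*g^2 + 12.1004*g + 7.0104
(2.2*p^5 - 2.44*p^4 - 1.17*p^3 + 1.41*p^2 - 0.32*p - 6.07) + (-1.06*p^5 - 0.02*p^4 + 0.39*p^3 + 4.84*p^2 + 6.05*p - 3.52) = 1.14*p^5 - 2.46*p^4 - 0.78*p^3 + 6.25*p^2 + 5.73*p - 9.59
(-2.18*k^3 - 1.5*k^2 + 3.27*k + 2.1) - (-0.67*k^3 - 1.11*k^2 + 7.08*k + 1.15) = -1.51*k^3 - 0.39*k^2 - 3.81*k + 0.95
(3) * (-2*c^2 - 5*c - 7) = -6*c^2 - 15*c - 21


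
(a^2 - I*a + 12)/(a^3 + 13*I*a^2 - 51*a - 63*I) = (a - 4*I)/(a^2 + 10*I*a - 21)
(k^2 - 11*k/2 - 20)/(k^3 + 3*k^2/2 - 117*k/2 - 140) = 1/(k + 7)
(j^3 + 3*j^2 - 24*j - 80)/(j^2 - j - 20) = j + 4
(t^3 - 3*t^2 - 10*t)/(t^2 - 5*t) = t + 2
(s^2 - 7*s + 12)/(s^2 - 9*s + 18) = (s - 4)/(s - 6)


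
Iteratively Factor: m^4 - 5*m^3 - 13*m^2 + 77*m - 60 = (m + 4)*(m^3 - 9*m^2 + 23*m - 15) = (m - 3)*(m + 4)*(m^2 - 6*m + 5) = (m - 5)*(m - 3)*(m + 4)*(m - 1)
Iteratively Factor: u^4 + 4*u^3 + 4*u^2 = (u)*(u^3 + 4*u^2 + 4*u) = u*(u + 2)*(u^2 + 2*u) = u^2*(u + 2)*(u + 2)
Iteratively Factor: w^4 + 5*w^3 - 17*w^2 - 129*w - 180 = (w + 4)*(w^3 + w^2 - 21*w - 45) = (w + 3)*(w + 4)*(w^2 - 2*w - 15) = (w - 5)*(w + 3)*(w + 4)*(w + 3)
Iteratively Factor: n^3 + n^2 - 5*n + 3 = (n - 1)*(n^2 + 2*n - 3) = (n - 1)^2*(n + 3)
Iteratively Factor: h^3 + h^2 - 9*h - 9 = (h + 3)*(h^2 - 2*h - 3) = (h - 3)*(h + 3)*(h + 1)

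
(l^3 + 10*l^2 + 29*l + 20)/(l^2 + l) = l + 9 + 20/l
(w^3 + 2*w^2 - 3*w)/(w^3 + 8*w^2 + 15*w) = (w - 1)/(w + 5)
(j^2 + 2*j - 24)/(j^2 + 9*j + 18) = (j - 4)/(j + 3)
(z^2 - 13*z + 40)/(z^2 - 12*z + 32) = (z - 5)/(z - 4)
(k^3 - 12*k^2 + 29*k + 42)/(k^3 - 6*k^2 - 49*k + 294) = (k + 1)/(k + 7)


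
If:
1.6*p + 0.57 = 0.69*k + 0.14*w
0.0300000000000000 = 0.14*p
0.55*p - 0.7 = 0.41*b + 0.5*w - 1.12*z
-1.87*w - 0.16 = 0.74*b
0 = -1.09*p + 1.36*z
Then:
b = -1.64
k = 1.21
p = 0.21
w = 0.56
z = 0.17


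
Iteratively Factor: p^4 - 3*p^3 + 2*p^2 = (p - 2)*(p^3 - p^2) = p*(p - 2)*(p^2 - p) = p*(p - 2)*(p - 1)*(p)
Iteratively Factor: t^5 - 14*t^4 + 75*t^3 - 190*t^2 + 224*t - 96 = (t - 1)*(t^4 - 13*t^3 + 62*t^2 - 128*t + 96) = (t - 4)*(t - 1)*(t^3 - 9*t^2 + 26*t - 24) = (t - 4)^2*(t - 1)*(t^2 - 5*t + 6) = (t - 4)^2*(t - 2)*(t - 1)*(t - 3)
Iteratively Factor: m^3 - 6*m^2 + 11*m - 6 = (m - 2)*(m^2 - 4*m + 3) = (m - 2)*(m - 1)*(m - 3)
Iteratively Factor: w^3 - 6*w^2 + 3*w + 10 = (w - 2)*(w^2 - 4*w - 5) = (w - 5)*(w - 2)*(w + 1)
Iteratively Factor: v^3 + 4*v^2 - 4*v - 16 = (v + 2)*(v^2 + 2*v - 8) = (v + 2)*(v + 4)*(v - 2)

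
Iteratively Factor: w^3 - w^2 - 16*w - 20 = (w + 2)*(w^2 - 3*w - 10) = (w + 2)^2*(w - 5)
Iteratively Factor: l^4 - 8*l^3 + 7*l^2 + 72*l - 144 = (l - 4)*(l^3 - 4*l^2 - 9*l + 36) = (l - 4)^2*(l^2 - 9) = (l - 4)^2*(l - 3)*(l + 3)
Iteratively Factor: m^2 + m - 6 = (m - 2)*(m + 3)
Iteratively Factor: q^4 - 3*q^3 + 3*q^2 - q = (q)*(q^3 - 3*q^2 + 3*q - 1) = q*(q - 1)*(q^2 - 2*q + 1) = q*(q - 1)^2*(q - 1)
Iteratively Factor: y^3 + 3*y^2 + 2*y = (y + 1)*(y^2 + 2*y) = (y + 1)*(y + 2)*(y)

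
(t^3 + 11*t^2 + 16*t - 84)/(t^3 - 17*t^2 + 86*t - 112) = (t^2 + 13*t + 42)/(t^2 - 15*t + 56)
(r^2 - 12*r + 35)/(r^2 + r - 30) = (r - 7)/(r + 6)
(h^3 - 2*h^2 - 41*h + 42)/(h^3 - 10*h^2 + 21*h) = (h^2 + 5*h - 6)/(h*(h - 3))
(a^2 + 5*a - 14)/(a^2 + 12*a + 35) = (a - 2)/(a + 5)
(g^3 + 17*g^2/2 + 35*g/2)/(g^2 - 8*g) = (2*g^2 + 17*g + 35)/(2*(g - 8))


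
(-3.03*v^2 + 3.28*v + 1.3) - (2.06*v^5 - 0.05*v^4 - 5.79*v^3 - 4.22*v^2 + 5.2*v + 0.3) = -2.06*v^5 + 0.05*v^4 + 5.79*v^3 + 1.19*v^2 - 1.92*v + 1.0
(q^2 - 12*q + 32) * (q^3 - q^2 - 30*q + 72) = q^5 - 13*q^4 + 14*q^3 + 400*q^2 - 1824*q + 2304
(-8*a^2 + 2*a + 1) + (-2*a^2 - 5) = -10*a^2 + 2*a - 4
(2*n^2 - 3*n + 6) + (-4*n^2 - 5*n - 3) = -2*n^2 - 8*n + 3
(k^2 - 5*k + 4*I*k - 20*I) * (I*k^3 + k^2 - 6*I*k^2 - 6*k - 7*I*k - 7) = I*k^5 - 3*k^4 - 11*I*k^4 + 33*k^3 + 27*I*k^3 - 69*k^2 - 9*I*k^2 - 105*k + 92*I*k + 140*I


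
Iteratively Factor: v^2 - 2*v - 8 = (v + 2)*(v - 4)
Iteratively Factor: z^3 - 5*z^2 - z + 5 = (z - 5)*(z^2 - 1) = (z - 5)*(z - 1)*(z + 1)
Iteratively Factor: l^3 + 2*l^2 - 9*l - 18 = (l - 3)*(l^2 + 5*l + 6) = (l - 3)*(l + 2)*(l + 3)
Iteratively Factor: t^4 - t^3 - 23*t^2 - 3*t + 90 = (t + 3)*(t^3 - 4*t^2 - 11*t + 30) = (t - 5)*(t + 3)*(t^2 + t - 6) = (t - 5)*(t - 2)*(t + 3)*(t + 3)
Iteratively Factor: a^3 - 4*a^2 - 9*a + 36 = (a - 3)*(a^2 - a - 12) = (a - 4)*(a - 3)*(a + 3)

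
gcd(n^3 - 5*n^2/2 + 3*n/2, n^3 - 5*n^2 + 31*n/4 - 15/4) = n^2 - 5*n/2 + 3/2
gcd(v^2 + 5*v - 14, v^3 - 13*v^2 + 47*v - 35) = 1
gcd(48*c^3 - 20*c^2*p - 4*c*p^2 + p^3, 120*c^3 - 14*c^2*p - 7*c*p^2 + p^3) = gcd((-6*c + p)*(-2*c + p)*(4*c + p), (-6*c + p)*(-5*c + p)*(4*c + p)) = -24*c^2 - 2*c*p + p^2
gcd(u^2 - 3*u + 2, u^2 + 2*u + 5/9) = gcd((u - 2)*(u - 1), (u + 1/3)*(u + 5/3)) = 1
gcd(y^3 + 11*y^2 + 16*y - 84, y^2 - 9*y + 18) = 1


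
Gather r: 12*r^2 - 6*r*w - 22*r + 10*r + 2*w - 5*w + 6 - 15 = 12*r^2 + r*(-6*w - 12) - 3*w - 9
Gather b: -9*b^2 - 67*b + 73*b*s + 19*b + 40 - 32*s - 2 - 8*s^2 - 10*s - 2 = -9*b^2 + b*(73*s - 48) - 8*s^2 - 42*s + 36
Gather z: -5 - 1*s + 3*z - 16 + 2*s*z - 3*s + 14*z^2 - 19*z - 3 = -4*s + 14*z^2 + z*(2*s - 16) - 24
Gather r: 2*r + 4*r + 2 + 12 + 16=6*r + 30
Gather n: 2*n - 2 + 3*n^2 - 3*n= 3*n^2 - n - 2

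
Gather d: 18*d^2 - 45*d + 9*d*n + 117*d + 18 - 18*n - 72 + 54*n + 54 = 18*d^2 + d*(9*n + 72) + 36*n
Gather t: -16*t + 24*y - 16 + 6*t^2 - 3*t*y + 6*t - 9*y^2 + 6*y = 6*t^2 + t*(-3*y - 10) - 9*y^2 + 30*y - 16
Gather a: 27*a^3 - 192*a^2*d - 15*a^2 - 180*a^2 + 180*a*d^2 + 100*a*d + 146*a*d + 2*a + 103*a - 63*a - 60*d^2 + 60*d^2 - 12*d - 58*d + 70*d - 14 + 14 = 27*a^3 + a^2*(-192*d - 195) + a*(180*d^2 + 246*d + 42)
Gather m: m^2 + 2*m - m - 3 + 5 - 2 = m^2 + m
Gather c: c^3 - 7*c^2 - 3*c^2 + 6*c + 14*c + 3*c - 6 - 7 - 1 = c^3 - 10*c^2 + 23*c - 14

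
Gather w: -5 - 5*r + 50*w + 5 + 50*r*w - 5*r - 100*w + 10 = -10*r + w*(50*r - 50) + 10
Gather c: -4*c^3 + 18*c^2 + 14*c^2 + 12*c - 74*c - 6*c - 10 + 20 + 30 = -4*c^3 + 32*c^2 - 68*c + 40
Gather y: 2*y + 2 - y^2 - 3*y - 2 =-y^2 - y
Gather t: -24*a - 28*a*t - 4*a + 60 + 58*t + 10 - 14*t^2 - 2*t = -28*a - 14*t^2 + t*(56 - 28*a) + 70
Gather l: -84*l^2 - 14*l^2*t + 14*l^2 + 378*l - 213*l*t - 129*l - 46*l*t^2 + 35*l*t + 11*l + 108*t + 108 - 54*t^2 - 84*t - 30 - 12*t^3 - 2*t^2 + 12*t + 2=l^2*(-14*t - 70) + l*(-46*t^2 - 178*t + 260) - 12*t^3 - 56*t^2 + 36*t + 80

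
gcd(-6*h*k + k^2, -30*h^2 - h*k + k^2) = 6*h - k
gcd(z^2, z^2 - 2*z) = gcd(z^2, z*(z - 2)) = z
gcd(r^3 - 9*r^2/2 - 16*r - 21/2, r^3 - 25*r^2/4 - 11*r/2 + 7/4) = r^2 - 6*r - 7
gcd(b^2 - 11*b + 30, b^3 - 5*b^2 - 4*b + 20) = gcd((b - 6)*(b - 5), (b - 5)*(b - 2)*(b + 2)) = b - 5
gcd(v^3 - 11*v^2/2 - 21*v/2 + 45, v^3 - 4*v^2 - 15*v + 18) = v^2 - 3*v - 18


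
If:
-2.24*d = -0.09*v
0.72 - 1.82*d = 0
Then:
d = 0.40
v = 9.85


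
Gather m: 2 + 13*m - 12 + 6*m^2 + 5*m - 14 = 6*m^2 + 18*m - 24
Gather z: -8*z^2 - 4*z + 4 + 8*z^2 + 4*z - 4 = 0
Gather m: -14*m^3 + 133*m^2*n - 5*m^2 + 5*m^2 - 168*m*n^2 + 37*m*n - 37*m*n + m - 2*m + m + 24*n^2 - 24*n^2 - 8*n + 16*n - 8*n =-14*m^3 + 133*m^2*n - 168*m*n^2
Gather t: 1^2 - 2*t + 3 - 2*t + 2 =6 - 4*t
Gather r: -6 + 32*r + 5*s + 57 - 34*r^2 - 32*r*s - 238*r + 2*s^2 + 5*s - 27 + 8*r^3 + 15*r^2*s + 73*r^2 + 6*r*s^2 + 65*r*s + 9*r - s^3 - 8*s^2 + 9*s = 8*r^3 + r^2*(15*s + 39) + r*(6*s^2 + 33*s - 197) - s^3 - 6*s^2 + 19*s + 24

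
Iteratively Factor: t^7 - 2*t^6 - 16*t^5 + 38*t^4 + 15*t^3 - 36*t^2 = (t)*(t^6 - 2*t^5 - 16*t^4 + 38*t^3 + 15*t^2 - 36*t) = t*(t - 3)*(t^5 + t^4 - 13*t^3 - t^2 + 12*t) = t*(t - 3)^2*(t^4 + 4*t^3 - t^2 - 4*t) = t*(t - 3)^2*(t + 1)*(t^3 + 3*t^2 - 4*t) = t^2*(t - 3)^2*(t + 1)*(t^2 + 3*t - 4) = t^2*(t - 3)^2*(t + 1)*(t + 4)*(t - 1)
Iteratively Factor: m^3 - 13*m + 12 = (m + 4)*(m^2 - 4*m + 3) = (m - 1)*(m + 4)*(m - 3)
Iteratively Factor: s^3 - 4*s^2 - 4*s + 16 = (s - 4)*(s^2 - 4) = (s - 4)*(s + 2)*(s - 2)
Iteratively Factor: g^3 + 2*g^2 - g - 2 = (g + 1)*(g^2 + g - 2) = (g + 1)*(g + 2)*(g - 1)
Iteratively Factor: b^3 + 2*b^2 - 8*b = (b - 2)*(b^2 + 4*b) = (b - 2)*(b + 4)*(b)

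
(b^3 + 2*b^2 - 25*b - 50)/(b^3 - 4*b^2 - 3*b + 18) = (b^2 - 25)/(b^2 - 6*b + 9)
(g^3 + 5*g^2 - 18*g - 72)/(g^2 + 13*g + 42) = (g^2 - g - 12)/(g + 7)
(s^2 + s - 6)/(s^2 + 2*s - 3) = (s - 2)/(s - 1)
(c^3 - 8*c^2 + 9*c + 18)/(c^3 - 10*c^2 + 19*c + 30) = (c - 3)/(c - 5)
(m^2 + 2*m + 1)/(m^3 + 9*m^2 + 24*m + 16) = (m + 1)/(m^2 + 8*m + 16)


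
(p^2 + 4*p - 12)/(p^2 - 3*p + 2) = (p + 6)/(p - 1)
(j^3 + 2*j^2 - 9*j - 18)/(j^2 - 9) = j + 2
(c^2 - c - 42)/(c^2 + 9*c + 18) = (c - 7)/(c + 3)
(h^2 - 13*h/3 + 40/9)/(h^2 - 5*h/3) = (h - 8/3)/h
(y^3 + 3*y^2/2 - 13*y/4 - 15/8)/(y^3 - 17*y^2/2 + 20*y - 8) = (8*y^3 + 12*y^2 - 26*y - 15)/(4*(2*y^3 - 17*y^2 + 40*y - 16))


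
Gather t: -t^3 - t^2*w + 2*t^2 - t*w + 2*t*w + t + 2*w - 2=-t^3 + t^2*(2 - w) + t*(w + 1) + 2*w - 2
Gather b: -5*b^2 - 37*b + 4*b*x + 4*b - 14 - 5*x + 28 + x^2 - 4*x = -5*b^2 + b*(4*x - 33) + x^2 - 9*x + 14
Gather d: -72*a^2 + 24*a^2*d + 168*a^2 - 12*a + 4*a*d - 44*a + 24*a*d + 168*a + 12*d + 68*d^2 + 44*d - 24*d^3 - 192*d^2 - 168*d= 96*a^2 + 112*a - 24*d^3 - 124*d^2 + d*(24*a^2 + 28*a - 112)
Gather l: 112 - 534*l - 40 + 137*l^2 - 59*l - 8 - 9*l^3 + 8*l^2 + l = -9*l^3 + 145*l^2 - 592*l + 64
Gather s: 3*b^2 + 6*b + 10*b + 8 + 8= 3*b^2 + 16*b + 16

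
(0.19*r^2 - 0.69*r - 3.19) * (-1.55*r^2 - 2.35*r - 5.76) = -0.2945*r^4 + 0.623*r^3 + 5.4716*r^2 + 11.4709*r + 18.3744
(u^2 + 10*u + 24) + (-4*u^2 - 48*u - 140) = -3*u^2 - 38*u - 116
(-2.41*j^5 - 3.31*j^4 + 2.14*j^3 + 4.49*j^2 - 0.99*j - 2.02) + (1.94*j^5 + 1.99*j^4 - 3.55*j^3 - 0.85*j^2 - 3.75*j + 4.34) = -0.47*j^5 - 1.32*j^4 - 1.41*j^3 + 3.64*j^2 - 4.74*j + 2.32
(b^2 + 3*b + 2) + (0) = b^2 + 3*b + 2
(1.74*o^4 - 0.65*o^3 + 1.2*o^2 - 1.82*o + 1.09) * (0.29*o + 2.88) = 0.5046*o^5 + 4.8227*o^4 - 1.524*o^3 + 2.9282*o^2 - 4.9255*o + 3.1392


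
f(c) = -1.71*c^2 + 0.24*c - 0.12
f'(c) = 0.24 - 3.42*c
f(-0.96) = -1.93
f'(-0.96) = 3.52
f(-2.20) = -8.92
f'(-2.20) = 7.76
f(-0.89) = -1.69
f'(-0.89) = 3.28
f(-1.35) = -3.56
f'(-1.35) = 4.86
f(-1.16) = -2.70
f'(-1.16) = 4.21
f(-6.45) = -72.81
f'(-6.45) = 22.30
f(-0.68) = -1.07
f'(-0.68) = 2.57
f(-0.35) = -0.41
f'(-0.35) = 1.44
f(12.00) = -243.48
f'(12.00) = -40.80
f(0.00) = -0.12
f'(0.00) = 0.24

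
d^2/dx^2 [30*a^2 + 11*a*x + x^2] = 2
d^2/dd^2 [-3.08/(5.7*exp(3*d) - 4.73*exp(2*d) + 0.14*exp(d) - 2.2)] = (-3.08*(17.1*exp(2*d) - 9.46*exp(d) + 0.14)*(34.2*exp(2*d) - 18.92*exp(d) + 0.28)*exp(d) + (158.004*exp(2*d) - 58.2736*exp(d) + 0.4312)*(5.7*exp(3*d) - 4.73*exp(2*d) + 0.14*exp(d) - 2.2))*exp(d)/(5.7*exp(3*d) - 4.73*exp(2*d) + 0.14*exp(d) - 2.2)^3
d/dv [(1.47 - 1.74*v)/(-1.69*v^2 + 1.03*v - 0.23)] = (-2.9406*v^2 + 4.9686*v - 1.1139)/(2.8561*v^4 - 3.4814*v^3 + 1.8383*v^2 - 0.4738*v + 0.0529)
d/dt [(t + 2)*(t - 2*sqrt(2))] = 2*t - 2*sqrt(2) + 2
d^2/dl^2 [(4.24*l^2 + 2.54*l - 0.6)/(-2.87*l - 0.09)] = 11.127756/(23.639903*l^3 + 2.223963*l^2 + 0.069741*l + 0.000729)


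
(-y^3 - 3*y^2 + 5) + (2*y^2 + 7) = -y^3 - y^2 + 12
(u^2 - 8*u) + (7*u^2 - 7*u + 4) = 8*u^2 - 15*u + 4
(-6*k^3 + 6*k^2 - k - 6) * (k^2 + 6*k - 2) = -6*k^5 - 30*k^4 + 47*k^3 - 24*k^2 - 34*k + 12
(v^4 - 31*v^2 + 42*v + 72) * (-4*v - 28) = -4*v^5 - 28*v^4 + 124*v^3 + 700*v^2 - 1464*v - 2016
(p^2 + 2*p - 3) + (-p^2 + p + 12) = 3*p + 9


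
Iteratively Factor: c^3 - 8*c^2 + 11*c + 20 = (c + 1)*(c^2 - 9*c + 20) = (c - 4)*(c + 1)*(c - 5)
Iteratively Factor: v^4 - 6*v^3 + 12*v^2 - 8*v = (v - 2)*(v^3 - 4*v^2 + 4*v) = v*(v - 2)*(v^2 - 4*v + 4) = v*(v - 2)^2*(v - 2)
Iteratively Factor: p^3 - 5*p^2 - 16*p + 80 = (p - 5)*(p^2 - 16) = (p - 5)*(p + 4)*(p - 4)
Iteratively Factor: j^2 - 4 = (j - 2)*(j + 2)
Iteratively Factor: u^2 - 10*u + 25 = (u - 5)*(u - 5)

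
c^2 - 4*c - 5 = (c - 5)*(c + 1)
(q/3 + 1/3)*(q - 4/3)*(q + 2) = q^3/3 + 5*q^2/9 - 2*q/3 - 8/9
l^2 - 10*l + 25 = (l - 5)^2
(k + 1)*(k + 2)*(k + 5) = k^3 + 8*k^2 + 17*k + 10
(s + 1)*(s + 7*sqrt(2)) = s^2 + s + 7*sqrt(2)*s + 7*sqrt(2)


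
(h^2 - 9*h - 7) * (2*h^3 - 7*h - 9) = 2*h^5 - 18*h^4 - 21*h^3 + 54*h^2 + 130*h + 63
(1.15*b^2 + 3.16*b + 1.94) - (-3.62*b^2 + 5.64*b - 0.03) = 4.77*b^2 - 2.48*b + 1.97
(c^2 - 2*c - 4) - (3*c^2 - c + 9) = -2*c^2 - c - 13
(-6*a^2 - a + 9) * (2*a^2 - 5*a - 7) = -12*a^4 + 28*a^3 + 65*a^2 - 38*a - 63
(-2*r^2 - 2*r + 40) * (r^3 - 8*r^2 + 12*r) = -2*r^5 + 14*r^4 + 32*r^3 - 344*r^2 + 480*r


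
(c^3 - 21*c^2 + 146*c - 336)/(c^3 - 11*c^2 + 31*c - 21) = (c^2 - 14*c + 48)/(c^2 - 4*c + 3)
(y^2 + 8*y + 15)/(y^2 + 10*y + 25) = (y + 3)/(y + 5)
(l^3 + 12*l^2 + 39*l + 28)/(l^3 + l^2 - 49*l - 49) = (l + 4)/(l - 7)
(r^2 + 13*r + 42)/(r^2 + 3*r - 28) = (r + 6)/(r - 4)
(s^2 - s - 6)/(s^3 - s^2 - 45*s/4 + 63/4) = 4*(s + 2)/(4*s^2 + 8*s - 21)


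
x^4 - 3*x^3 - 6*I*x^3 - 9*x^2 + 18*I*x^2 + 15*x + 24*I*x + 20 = (x - 4)*(x + 1)*(x - 5*I)*(x - I)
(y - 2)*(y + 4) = y^2 + 2*y - 8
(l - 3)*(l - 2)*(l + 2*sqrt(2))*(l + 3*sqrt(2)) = l^4 - 5*l^3 + 5*sqrt(2)*l^3 - 25*sqrt(2)*l^2 + 18*l^2 - 60*l + 30*sqrt(2)*l + 72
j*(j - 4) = j^2 - 4*j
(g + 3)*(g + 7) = g^2 + 10*g + 21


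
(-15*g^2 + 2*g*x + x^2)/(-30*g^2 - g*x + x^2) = (-3*g + x)/(-6*g + x)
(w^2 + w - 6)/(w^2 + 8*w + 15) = (w - 2)/(w + 5)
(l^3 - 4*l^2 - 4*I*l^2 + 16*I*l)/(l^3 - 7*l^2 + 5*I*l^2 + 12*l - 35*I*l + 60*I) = l*(l - 4*I)/(l^2 + l*(-3 + 5*I) - 15*I)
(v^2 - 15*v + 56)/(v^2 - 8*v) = (v - 7)/v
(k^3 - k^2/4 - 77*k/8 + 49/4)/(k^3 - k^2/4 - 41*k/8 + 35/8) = (2*k^2 + 3*k - 14)/(2*k^2 + 3*k - 5)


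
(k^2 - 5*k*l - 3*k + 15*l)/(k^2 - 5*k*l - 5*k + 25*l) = (k - 3)/(k - 5)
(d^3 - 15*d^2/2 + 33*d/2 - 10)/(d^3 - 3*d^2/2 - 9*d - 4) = (2*d^2 - 7*d + 5)/(2*d^2 + 5*d + 2)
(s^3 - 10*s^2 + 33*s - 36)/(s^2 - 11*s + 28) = (s^2 - 6*s + 9)/(s - 7)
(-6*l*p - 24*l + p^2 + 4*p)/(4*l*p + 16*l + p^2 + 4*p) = (-6*l + p)/(4*l + p)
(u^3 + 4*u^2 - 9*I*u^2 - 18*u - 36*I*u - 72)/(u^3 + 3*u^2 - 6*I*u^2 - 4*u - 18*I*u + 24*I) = (u - 3*I)/(u - 1)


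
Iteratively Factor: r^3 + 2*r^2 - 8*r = (r - 2)*(r^2 + 4*r) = (r - 2)*(r + 4)*(r)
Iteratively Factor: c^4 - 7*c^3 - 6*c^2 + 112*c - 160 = (c - 4)*(c^3 - 3*c^2 - 18*c + 40) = (c - 5)*(c - 4)*(c^2 + 2*c - 8) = (c - 5)*(c - 4)*(c + 4)*(c - 2)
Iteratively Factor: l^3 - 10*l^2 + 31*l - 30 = (l - 3)*(l^2 - 7*l + 10) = (l - 5)*(l - 3)*(l - 2)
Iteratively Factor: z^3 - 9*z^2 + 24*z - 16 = (z - 1)*(z^2 - 8*z + 16) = (z - 4)*(z - 1)*(z - 4)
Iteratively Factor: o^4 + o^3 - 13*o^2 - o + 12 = (o + 1)*(o^3 - 13*o + 12) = (o + 1)*(o + 4)*(o^2 - 4*o + 3) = (o - 1)*(o + 1)*(o + 4)*(o - 3)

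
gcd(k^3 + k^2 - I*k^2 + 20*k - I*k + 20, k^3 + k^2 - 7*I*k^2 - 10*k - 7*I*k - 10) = k^2 + k*(1 - 5*I) - 5*I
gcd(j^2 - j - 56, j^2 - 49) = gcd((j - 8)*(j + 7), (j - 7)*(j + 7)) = j + 7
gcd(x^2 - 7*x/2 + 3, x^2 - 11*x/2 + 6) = x - 3/2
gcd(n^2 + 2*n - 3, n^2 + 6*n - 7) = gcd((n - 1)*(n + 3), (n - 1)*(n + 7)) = n - 1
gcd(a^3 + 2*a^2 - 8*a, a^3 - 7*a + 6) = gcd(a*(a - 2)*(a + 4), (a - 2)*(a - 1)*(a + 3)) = a - 2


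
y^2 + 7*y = y*(y + 7)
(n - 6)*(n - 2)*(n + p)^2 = n^4 + 2*n^3*p - 8*n^3 + n^2*p^2 - 16*n^2*p + 12*n^2 - 8*n*p^2 + 24*n*p + 12*p^2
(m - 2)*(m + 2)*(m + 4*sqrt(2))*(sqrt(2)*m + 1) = sqrt(2)*m^4 + 9*m^3 - 36*m - 16*sqrt(2)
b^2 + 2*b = b*(b + 2)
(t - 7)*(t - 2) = t^2 - 9*t + 14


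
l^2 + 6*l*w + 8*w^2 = (l + 2*w)*(l + 4*w)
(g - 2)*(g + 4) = g^2 + 2*g - 8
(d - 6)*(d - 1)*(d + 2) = d^3 - 5*d^2 - 8*d + 12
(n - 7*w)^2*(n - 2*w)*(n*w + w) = n^4*w - 16*n^3*w^2 + n^3*w + 77*n^2*w^3 - 16*n^2*w^2 - 98*n*w^4 + 77*n*w^3 - 98*w^4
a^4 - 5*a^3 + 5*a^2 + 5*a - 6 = (a - 3)*(a - 2)*(a - 1)*(a + 1)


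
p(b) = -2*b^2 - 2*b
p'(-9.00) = 34.00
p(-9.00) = -144.00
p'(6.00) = -26.00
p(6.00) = -84.00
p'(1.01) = -6.04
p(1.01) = -4.06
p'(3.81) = -17.24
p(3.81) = -36.65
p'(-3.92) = 13.68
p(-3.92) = -22.89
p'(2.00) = -10.00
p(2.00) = -12.00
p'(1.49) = -7.96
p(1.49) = -7.42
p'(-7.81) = 29.24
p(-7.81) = -106.37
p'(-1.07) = 2.28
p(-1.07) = -0.15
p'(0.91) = -5.64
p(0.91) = -3.48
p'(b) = -4*b - 2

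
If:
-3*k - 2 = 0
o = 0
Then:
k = -2/3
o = 0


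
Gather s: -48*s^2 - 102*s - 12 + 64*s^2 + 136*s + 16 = 16*s^2 + 34*s + 4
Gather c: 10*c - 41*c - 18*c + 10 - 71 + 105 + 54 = 98 - 49*c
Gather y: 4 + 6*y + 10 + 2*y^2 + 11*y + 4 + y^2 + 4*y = 3*y^2 + 21*y + 18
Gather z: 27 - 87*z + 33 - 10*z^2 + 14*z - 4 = -10*z^2 - 73*z + 56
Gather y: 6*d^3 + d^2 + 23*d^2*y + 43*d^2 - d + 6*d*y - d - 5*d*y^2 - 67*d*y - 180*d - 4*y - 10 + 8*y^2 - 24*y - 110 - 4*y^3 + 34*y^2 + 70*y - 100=6*d^3 + 44*d^2 - 182*d - 4*y^3 + y^2*(42 - 5*d) + y*(23*d^2 - 61*d + 42) - 220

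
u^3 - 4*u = u*(u - 2)*(u + 2)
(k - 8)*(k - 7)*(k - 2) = k^3 - 17*k^2 + 86*k - 112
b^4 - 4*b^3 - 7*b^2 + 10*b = b*(b - 5)*(b - 1)*(b + 2)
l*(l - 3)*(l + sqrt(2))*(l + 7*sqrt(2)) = l^4 - 3*l^3 + 8*sqrt(2)*l^3 - 24*sqrt(2)*l^2 + 14*l^2 - 42*l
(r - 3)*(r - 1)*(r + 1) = r^3 - 3*r^2 - r + 3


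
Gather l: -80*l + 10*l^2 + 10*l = 10*l^2 - 70*l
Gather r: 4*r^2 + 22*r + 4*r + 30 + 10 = 4*r^2 + 26*r + 40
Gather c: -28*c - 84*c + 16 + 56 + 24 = 96 - 112*c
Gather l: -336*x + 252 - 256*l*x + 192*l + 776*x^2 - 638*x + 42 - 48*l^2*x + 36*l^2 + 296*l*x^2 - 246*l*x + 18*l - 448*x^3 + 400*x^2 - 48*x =l^2*(36 - 48*x) + l*(296*x^2 - 502*x + 210) - 448*x^3 + 1176*x^2 - 1022*x + 294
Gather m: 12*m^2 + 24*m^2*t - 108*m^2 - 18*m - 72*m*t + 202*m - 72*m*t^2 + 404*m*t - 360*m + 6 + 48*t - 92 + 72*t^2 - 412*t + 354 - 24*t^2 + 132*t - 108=m^2*(24*t - 96) + m*(-72*t^2 + 332*t - 176) + 48*t^2 - 232*t + 160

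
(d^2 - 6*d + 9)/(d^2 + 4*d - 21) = (d - 3)/(d + 7)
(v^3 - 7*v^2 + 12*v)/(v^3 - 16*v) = (v - 3)/(v + 4)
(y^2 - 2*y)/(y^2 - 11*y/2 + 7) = 2*y/(2*y - 7)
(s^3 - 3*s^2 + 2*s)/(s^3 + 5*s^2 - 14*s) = (s - 1)/(s + 7)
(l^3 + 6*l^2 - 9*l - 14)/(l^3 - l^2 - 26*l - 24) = (l^2 + 5*l - 14)/(l^2 - 2*l - 24)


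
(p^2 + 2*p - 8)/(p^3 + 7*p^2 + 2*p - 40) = 1/(p + 5)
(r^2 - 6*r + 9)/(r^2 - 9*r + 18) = (r - 3)/(r - 6)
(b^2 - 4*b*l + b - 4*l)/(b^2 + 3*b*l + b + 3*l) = (b - 4*l)/(b + 3*l)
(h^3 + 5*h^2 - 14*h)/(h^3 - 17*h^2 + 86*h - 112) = h*(h + 7)/(h^2 - 15*h + 56)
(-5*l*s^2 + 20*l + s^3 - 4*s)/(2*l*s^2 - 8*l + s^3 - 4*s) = (-5*l + s)/(2*l + s)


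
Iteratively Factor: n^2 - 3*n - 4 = (n - 4)*(n + 1)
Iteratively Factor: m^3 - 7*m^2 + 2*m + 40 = (m - 5)*(m^2 - 2*m - 8) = (m - 5)*(m + 2)*(m - 4)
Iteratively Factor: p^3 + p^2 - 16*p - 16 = (p - 4)*(p^2 + 5*p + 4) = (p - 4)*(p + 1)*(p + 4)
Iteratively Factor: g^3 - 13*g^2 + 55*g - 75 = (g - 5)*(g^2 - 8*g + 15) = (g - 5)^2*(g - 3)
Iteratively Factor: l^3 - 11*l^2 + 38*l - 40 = (l - 2)*(l^2 - 9*l + 20) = (l - 5)*(l - 2)*(l - 4)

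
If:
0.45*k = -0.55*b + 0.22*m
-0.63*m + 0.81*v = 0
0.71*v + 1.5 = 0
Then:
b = -0.818181818181818*k - 1.08651911468813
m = -2.72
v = -2.11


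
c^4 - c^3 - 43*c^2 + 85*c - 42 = (c - 6)*(c - 1)^2*(c + 7)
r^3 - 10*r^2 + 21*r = r*(r - 7)*(r - 3)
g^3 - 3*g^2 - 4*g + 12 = (g - 3)*(g - 2)*(g + 2)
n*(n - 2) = n^2 - 2*n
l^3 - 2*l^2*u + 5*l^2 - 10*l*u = l*(l + 5)*(l - 2*u)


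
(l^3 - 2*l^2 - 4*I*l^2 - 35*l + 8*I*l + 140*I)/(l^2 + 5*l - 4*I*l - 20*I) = l - 7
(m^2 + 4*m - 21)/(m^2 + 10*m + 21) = (m - 3)/(m + 3)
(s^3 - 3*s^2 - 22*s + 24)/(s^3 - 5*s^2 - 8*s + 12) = (s + 4)/(s + 2)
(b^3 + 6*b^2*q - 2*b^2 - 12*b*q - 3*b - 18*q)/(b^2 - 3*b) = b + 6*q + 1 + 6*q/b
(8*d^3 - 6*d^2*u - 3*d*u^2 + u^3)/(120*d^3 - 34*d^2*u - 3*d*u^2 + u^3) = (-2*d^2 + d*u + u^2)/(-30*d^2 + d*u + u^2)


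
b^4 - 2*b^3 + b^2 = b^2*(b - 1)^2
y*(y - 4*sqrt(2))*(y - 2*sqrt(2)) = y^3 - 6*sqrt(2)*y^2 + 16*y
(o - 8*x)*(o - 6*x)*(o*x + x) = o^3*x - 14*o^2*x^2 + o^2*x + 48*o*x^3 - 14*o*x^2 + 48*x^3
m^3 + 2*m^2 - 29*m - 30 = (m - 5)*(m + 1)*(m + 6)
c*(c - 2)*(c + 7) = c^3 + 5*c^2 - 14*c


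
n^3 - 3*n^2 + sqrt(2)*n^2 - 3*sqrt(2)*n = n*(n - 3)*(n + sqrt(2))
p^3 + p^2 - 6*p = p*(p - 2)*(p + 3)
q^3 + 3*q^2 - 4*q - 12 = (q - 2)*(q + 2)*(q + 3)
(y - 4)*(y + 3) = y^2 - y - 12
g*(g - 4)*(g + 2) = g^3 - 2*g^2 - 8*g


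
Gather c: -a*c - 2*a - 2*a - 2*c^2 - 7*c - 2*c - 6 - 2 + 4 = -4*a - 2*c^2 + c*(-a - 9) - 4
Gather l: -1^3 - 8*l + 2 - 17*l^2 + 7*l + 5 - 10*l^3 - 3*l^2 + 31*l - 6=-10*l^3 - 20*l^2 + 30*l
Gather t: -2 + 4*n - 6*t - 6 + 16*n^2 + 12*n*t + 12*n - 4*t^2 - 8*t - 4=16*n^2 + 16*n - 4*t^2 + t*(12*n - 14) - 12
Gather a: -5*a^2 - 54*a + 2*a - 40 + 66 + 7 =-5*a^2 - 52*a + 33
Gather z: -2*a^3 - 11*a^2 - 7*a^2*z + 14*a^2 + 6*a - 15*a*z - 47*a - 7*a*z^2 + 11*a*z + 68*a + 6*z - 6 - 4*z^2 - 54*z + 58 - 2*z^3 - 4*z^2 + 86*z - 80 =-2*a^3 + 3*a^2 + 27*a - 2*z^3 + z^2*(-7*a - 8) + z*(-7*a^2 - 4*a + 38) - 28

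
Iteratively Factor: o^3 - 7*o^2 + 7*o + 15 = (o - 3)*(o^2 - 4*o - 5) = (o - 5)*(o - 3)*(o + 1)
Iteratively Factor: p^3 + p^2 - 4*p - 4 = (p + 2)*(p^2 - p - 2) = (p + 1)*(p + 2)*(p - 2)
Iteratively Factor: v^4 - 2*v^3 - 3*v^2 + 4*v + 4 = (v + 1)*(v^3 - 3*v^2 + 4) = (v - 2)*(v + 1)*(v^2 - v - 2) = (v - 2)^2*(v + 1)*(v + 1)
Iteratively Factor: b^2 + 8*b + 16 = (b + 4)*(b + 4)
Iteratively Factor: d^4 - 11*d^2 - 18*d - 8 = (d - 4)*(d^3 + 4*d^2 + 5*d + 2) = (d - 4)*(d + 1)*(d^2 + 3*d + 2) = (d - 4)*(d + 1)^2*(d + 2)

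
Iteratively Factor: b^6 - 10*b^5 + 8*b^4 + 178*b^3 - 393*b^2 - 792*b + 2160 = (b - 4)*(b^5 - 6*b^4 - 16*b^3 + 114*b^2 + 63*b - 540) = (b - 4)*(b + 3)*(b^4 - 9*b^3 + 11*b^2 + 81*b - 180) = (b - 4)^2*(b + 3)*(b^3 - 5*b^2 - 9*b + 45) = (b - 5)*(b - 4)^2*(b + 3)*(b^2 - 9) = (b - 5)*(b - 4)^2*(b + 3)^2*(b - 3)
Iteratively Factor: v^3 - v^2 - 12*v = (v)*(v^2 - v - 12) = v*(v + 3)*(v - 4)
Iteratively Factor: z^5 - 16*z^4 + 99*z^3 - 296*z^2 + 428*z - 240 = (z - 2)*(z^4 - 14*z^3 + 71*z^2 - 154*z + 120) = (z - 5)*(z - 2)*(z^3 - 9*z^2 + 26*z - 24) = (z - 5)*(z - 3)*(z - 2)*(z^2 - 6*z + 8) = (z - 5)*(z - 4)*(z - 3)*(z - 2)*(z - 2)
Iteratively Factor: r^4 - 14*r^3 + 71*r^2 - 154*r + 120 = (r - 5)*(r^3 - 9*r^2 + 26*r - 24) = (r - 5)*(r - 3)*(r^2 - 6*r + 8) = (r - 5)*(r - 4)*(r - 3)*(r - 2)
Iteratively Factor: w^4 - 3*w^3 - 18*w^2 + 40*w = (w + 4)*(w^3 - 7*w^2 + 10*w) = w*(w + 4)*(w^2 - 7*w + 10) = w*(w - 5)*(w + 4)*(w - 2)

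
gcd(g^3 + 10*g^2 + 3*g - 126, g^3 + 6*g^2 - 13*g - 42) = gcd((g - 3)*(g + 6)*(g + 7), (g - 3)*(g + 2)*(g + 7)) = g^2 + 4*g - 21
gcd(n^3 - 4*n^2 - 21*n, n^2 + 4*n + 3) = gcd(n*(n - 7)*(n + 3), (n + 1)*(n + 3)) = n + 3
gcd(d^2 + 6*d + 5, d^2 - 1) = d + 1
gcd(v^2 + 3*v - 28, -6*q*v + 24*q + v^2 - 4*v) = v - 4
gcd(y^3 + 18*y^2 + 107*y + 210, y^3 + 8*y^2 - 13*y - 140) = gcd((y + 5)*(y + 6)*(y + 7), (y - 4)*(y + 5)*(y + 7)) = y^2 + 12*y + 35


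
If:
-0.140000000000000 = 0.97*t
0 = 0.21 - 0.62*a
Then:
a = 0.34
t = -0.14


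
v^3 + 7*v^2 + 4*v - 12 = (v - 1)*(v + 2)*(v + 6)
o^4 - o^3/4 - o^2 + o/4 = o*(o - 1)*(o - 1/4)*(o + 1)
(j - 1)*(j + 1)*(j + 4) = j^3 + 4*j^2 - j - 4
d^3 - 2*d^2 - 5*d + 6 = (d - 3)*(d - 1)*(d + 2)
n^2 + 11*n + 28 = (n + 4)*(n + 7)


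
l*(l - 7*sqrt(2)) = l^2 - 7*sqrt(2)*l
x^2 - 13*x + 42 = (x - 7)*(x - 6)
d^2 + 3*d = d*(d + 3)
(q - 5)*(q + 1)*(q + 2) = q^3 - 2*q^2 - 13*q - 10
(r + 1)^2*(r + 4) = r^3 + 6*r^2 + 9*r + 4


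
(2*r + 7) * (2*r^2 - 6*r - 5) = 4*r^3 + 2*r^2 - 52*r - 35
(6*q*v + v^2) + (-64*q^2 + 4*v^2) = -64*q^2 + 6*q*v + 5*v^2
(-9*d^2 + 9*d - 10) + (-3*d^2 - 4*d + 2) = -12*d^2 + 5*d - 8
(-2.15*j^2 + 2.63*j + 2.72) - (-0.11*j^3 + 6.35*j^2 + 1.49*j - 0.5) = 0.11*j^3 - 8.5*j^2 + 1.14*j + 3.22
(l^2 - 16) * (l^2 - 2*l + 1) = l^4 - 2*l^3 - 15*l^2 + 32*l - 16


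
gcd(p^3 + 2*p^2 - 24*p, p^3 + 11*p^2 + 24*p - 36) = p + 6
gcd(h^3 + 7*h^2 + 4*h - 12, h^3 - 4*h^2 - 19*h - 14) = h + 2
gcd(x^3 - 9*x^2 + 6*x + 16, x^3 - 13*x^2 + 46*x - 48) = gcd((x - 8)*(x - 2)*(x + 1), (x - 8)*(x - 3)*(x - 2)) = x^2 - 10*x + 16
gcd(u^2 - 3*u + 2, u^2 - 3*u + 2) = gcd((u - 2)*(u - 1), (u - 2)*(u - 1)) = u^2 - 3*u + 2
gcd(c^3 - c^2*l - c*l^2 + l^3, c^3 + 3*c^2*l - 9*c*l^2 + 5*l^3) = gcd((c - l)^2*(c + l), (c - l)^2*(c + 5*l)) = c^2 - 2*c*l + l^2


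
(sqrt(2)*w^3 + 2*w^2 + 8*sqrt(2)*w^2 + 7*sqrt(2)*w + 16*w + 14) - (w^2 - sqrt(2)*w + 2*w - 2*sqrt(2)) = sqrt(2)*w^3 + w^2 + 8*sqrt(2)*w^2 + 8*sqrt(2)*w + 14*w + 2*sqrt(2) + 14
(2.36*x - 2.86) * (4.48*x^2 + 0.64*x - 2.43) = 10.5728*x^3 - 11.3024*x^2 - 7.5652*x + 6.9498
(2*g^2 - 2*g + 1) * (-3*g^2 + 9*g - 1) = -6*g^4 + 24*g^3 - 23*g^2 + 11*g - 1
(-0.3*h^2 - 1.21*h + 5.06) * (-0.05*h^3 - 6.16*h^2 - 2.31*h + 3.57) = 0.015*h^5 + 1.9085*h^4 + 7.8936*h^3 - 29.4455*h^2 - 16.0083*h + 18.0642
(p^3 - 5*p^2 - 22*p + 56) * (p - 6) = p^4 - 11*p^3 + 8*p^2 + 188*p - 336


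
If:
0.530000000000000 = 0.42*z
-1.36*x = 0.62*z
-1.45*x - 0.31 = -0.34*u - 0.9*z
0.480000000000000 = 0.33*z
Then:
No Solution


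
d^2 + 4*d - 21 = (d - 3)*(d + 7)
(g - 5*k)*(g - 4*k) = g^2 - 9*g*k + 20*k^2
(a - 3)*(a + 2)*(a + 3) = a^3 + 2*a^2 - 9*a - 18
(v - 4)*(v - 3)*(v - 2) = v^3 - 9*v^2 + 26*v - 24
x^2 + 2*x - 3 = (x - 1)*(x + 3)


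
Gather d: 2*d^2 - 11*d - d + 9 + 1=2*d^2 - 12*d + 10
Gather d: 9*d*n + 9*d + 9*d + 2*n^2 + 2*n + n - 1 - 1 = d*(9*n + 18) + 2*n^2 + 3*n - 2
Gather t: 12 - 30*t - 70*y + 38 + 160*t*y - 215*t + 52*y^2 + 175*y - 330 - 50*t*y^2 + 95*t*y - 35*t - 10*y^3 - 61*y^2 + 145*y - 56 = t*(-50*y^2 + 255*y - 280) - 10*y^3 - 9*y^2 + 250*y - 336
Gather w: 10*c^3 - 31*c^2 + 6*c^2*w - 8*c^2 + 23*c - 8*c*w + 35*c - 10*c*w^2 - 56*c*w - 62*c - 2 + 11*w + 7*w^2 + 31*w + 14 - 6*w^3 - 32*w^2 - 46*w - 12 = 10*c^3 - 39*c^2 - 4*c - 6*w^3 + w^2*(-10*c - 25) + w*(6*c^2 - 64*c - 4)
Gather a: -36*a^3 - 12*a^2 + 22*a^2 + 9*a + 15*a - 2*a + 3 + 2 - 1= -36*a^3 + 10*a^2 + 22*a + 4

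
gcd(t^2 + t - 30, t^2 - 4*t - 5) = t - 5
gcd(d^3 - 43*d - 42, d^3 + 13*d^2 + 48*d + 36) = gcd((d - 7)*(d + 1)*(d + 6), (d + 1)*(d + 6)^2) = d^2 + 7*d + 6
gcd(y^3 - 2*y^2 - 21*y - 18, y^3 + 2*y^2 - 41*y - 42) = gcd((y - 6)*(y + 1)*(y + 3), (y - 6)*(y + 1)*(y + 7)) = y^2 - 5*y - 6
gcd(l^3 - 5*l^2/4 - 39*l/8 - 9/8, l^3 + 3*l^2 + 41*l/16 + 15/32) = l^2 + 7*l/4 + 3/8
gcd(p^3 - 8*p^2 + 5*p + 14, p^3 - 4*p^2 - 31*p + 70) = p^2 - 9*p + 14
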